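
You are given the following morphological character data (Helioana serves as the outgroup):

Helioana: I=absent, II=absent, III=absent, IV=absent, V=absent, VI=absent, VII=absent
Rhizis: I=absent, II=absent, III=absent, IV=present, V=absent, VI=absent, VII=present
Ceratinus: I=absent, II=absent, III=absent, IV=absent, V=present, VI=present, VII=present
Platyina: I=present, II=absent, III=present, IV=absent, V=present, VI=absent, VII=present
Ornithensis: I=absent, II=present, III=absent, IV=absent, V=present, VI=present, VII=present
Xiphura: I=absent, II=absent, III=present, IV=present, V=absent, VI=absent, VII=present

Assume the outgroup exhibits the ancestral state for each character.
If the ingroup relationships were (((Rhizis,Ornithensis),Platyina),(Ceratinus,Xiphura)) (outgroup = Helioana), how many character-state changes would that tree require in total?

12

Map each character onto (((Rhizis,Ornithensis),Platyina),(Ceratinus,Xiphura)) (rooted by Helioana) and count the minimum state changes it requires (Fitch parsimony):
I: 1; II: 1; III: 2; IV: 2; V: 3; VI: 2; VII: 1.
Total tree length = 12.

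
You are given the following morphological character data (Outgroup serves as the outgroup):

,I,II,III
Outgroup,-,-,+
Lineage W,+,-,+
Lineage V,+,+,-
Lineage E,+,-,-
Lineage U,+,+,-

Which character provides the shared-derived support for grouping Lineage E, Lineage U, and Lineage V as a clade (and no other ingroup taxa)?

III

Character polarity is set by the outgroup: the derived state is whichever differs from the outgroup's state, so for III the derived state is '-', and for the remaining characters it is '+'.
I (derived state '+') is shared by all ingroup taxa — unites the whole ingroup.
II: derived state '+' in Lineage U and Lineage V only — synapomorphy for {Lineage U, Lineage V}.
Only Lineage E, Lineage U, and Lineage V show the derived state '-' for III, supporting them as a clade.
Most parsimonious ingroup topology: (Lineage W,((Lineage V,Lineage U),Lineage E)).
The clade {Lineage E, Lineage U, Lineage V} is supported by III: its derived state '-' occurs in exactly those taxa and in no other taxon (including the outgroup).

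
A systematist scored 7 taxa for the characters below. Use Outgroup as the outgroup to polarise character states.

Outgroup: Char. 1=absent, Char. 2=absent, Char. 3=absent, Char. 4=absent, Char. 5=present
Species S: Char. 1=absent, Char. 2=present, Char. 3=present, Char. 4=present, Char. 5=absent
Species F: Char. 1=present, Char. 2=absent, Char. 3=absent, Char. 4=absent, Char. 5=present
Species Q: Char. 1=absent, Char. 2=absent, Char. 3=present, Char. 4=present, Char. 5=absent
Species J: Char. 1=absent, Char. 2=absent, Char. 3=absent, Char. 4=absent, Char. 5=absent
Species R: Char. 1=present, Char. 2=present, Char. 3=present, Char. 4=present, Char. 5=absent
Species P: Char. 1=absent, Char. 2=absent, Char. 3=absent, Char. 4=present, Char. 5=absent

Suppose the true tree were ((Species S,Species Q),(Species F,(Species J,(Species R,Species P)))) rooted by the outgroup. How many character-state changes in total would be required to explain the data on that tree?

Map each character onto ((Species S,Species Q),(Species F,(Species J,(Species R,Species P)))) (rooted by Outgroup) and count the minimum state changes it requires (Fitch parsimony):
Char. 1: 2; Char. 2: 2; Char. 3: 2; Char. 4: 2; Char. 5: 2.
Total tree length = 10.

10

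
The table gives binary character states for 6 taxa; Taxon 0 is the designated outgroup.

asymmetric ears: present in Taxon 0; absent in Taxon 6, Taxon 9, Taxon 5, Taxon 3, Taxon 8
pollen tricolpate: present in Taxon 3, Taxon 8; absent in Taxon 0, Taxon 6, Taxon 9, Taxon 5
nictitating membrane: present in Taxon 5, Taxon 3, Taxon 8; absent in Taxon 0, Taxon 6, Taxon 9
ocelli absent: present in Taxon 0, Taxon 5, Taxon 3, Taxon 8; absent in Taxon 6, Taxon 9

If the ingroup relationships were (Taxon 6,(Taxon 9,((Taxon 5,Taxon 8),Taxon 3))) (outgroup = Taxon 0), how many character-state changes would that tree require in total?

6

Map each character onto (Taxon 6,(Taxon 9,((Taxon 5,Taxon 8),Taxon 3))) (rooted by Taxon 0) and count the minimum state changes it requires (Fitch parsimony):
asymmetric ears: 1; pollen tricolpate: 2; nictitating membrane: 1; ocelli absent: 2.
Total tree length = 6.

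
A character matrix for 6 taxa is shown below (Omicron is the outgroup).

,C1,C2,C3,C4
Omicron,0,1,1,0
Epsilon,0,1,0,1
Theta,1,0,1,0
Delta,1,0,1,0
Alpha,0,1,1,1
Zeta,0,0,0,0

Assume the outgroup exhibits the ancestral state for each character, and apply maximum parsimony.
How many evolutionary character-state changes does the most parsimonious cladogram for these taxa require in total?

Character polarity is set by the outgroup: the derived state is whichever differs from the outgroup's state, so for C2, C3 the derived state is '0', and for the remaining characters it is '1'.
Only Delta and Theta show the derived state '1' for C1, supporting them as a clade.
C2 (derived state '0') is shared by Delta, Theta, and Zeta — a synapomorphy uniting that clade.
C3 groups Epsilon and Zeta, which is incompatible with the clades supported by the remaining characters; treating it as convergent (homoplasy) costs fewer steps than any alternative tree.
C4 (derived state '1') is shared by Alpha and Epsilon — a synapomorphy uniting that clade.
Most parsimonious ingroup topology: ((Epsilon,Alpha),((Theta,Delta),Zeta)).
Changes per character on this tree: C1: 1; C2: 1; C3: 2; C4: 1.
Total = 5.

5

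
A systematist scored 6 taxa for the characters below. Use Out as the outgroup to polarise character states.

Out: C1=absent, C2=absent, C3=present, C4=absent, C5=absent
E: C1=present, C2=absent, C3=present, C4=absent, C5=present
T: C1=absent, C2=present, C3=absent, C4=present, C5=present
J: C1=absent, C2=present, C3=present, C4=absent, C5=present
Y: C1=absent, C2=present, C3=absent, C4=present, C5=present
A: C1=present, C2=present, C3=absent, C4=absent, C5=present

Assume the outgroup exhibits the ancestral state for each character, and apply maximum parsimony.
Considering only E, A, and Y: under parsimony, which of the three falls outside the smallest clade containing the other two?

Character polarity is set by the outgroup: the derived state is whichever differs from the outgroup's state, so for C3 the derived state is 'absent', and for the remaining characters it is 'present'.
C1 (state 'present') occurs in A and E but conflicts with the nesting implied by the other characters — most parsimoniously interpreted as homoplasy.
C2 (derived state 'present') is shared by A, J, T, and Y — a synapomorphy uniting that clade.
Only A, T, and Y show the derived state 'absent' for C3, supporting them as a clade.
C4 (derived state 'present') is shared by T and Y — a synapomorphy uniting that clade.
All ingroup taxa share the derived state 'present' for C5; it defines the ingroup but does not resolve relationships within it.
Most parsimonious ingroup topology: (E,(((T,Y),A),J)).
Y and A share a more recent common ancestor with each other than either does with E, so E is the least closely related of the three.

E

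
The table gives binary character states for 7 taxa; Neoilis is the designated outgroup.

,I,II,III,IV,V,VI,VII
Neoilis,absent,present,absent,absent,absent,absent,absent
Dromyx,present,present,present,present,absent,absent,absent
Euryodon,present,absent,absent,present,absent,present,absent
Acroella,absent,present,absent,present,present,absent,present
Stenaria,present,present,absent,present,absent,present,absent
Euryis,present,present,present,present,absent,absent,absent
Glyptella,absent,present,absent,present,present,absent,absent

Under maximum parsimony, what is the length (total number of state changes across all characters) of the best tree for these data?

Character polarity is set by the outgroup: the derived state is whichever differs from the outgroup's state, so for II the derived state is 'absent', and for the remaining characters it is 'present'.
Only Dromyx, Euryis, Euryodon, and Stenaria show the derived state 'present' for I, supporting them as a clade.
II (derived state 'absent') is unique to Euryodon (autapomorphy; uninformative for grouping).
III (derived state 'present') is shared by Dromyx and Euryis — a synapomorphy uniting that clade.
IV (derived state 'present') is shared by all ingroup taxa — unites the whole ingroup.
Only Acroella and Glyptella show the derived state 'present' for V, supporting them as a clade.
Only Euryodon and Stenaria show the derived state 'present' for VI, supporting them as a clade.
VII: derived state 'present' in Acroella only — an autapomorphy, so it tells us nothing about relationships among taxa.
Most parsimonious ingroup topology: (((Dromyx,Euryis),(Euryodon,Stenaria)),(Acroella,Glyptella)).
Changes per character on this tree: I: 1; II: 1; III: 1; IV: 1; V: 1; VI: 1; VII: 1.
Total = 7.

7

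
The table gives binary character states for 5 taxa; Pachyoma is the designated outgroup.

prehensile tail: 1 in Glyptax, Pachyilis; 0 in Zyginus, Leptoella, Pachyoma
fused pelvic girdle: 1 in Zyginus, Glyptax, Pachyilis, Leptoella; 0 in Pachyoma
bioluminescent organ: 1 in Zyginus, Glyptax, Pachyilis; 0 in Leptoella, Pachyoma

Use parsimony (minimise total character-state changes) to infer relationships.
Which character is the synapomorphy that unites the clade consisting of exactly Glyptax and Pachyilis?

prehensile tail

The outgroup has state '0' for every character, so '1' is the derived state throughout.
Only Glyptax and Pachyilis show the derived state '1' for prehensile tail, supporting them as a clade.
fused pelvic girdle (derived state '1') is shared by all ingroup taxa — unites the whole ingroup.
Only Glyptax, Pachyilis, and Zyginus show the derived state '1' for bioluminescent organ, supporting them as a clade.
Most parsimonious ingroup topology: (Leptoella,((Glyptax,Pachyilis),Zyginus)).
The clade {Glyptax, Pachyilis} is supported by prehensile tail: its derived state '1' occurs in exactly those taxa and in no other taxon (including the outgroup).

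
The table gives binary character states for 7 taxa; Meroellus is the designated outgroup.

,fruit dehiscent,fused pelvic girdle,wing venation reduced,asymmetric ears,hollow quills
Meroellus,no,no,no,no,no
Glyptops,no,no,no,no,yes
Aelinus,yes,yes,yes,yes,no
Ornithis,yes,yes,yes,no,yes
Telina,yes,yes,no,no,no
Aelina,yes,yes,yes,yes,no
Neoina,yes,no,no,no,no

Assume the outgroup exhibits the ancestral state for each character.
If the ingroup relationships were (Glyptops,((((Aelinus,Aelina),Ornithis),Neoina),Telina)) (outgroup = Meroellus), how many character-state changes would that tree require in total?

7

Map each character onto (Glyptops,((((Aelinus,Aelina),Ornithis),Neoina),Telina)) (rooted by Meroellus) and count the minimum state changes it requires (Fitch parsimony):
fruit dehiscent: 1; fused pelvic girdle: 2; wing venation reduced: 1; asymmetric ears: 1; hollow quills: 2.
Total tree length = 7.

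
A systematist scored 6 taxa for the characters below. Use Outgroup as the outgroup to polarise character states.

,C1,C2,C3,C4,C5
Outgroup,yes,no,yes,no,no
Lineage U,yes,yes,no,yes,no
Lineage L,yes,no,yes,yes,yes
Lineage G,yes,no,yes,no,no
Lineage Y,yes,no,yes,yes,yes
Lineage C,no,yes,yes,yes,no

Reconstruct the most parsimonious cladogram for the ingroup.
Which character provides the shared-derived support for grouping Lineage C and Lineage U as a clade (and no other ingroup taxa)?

C2

Character polarity is set by the outgroup: the derived state is whichever differs from the outgroup's state, so for C1, C3 the derived state is 'no', and for the remaining characters it is 'yes'.
C1: derived state 'no' in Lineage C only — an autapomorphy, so it tells us nothing about relationships among taxa.
C2: derived state 'yes' in Lineage C and Lineage U only — synapomorphy for {Lineage C, Lineage U}.
C3 (derived state 'no') is unique to Lineage U (autapomorphy; uninformative for grouping).
Only Lineage C, Lineage L, Lineage U, and Lineage Y show the derived state 'yes' for C4, supporting them as a clade.
C5 (derived state 'yes') is shared by Lineage L and Lineage Y — a synapomorphy uniting that clade.
Most parsimonious ingroup topology: (((Lineage U,Lineage C),(Lineage L,Lineage Y)),Lineage G).
The clade {Lineage C, Lineage U} is supported by C2: its derived state 'yes' occurs in exactly those taxa and in no other taxon (including the outgroup).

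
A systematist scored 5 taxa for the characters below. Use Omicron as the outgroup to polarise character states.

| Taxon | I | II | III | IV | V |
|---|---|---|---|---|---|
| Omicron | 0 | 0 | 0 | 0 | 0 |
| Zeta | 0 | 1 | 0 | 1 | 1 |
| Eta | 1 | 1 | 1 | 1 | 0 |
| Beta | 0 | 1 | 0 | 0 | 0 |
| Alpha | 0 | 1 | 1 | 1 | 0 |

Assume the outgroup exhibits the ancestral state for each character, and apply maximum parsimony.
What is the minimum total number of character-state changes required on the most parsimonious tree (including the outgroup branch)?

5

The outgroup has state '0' for every character, so '1' is the derived state throughout.
I (derived state '1') is unique to Eta (autapomorphy; uninformative for grouping).
All ingroup taxa share the derived state '1' for II; it defines the ingroup but does not resolve relationships within it.
III: derived state '1' in Alpha and Eta only — synapomorphy for {Alpha, Eta}.
IV: derived state '1' in Alpha, Eta, and Zeta only — synapomorphy for {Alpha, Eta, Zeta}.
V: derived state '1' in Zeta only — an autapomorphy, so it tells us nothing about relationships among taxa.
Most parsimonious ingroup topology: ((Zeta,(Eta,Alpha)),Beta).
Changes per character on this tree: I: 1; II: 1; III: 1; IV: 1; V: 1.
Total = 5.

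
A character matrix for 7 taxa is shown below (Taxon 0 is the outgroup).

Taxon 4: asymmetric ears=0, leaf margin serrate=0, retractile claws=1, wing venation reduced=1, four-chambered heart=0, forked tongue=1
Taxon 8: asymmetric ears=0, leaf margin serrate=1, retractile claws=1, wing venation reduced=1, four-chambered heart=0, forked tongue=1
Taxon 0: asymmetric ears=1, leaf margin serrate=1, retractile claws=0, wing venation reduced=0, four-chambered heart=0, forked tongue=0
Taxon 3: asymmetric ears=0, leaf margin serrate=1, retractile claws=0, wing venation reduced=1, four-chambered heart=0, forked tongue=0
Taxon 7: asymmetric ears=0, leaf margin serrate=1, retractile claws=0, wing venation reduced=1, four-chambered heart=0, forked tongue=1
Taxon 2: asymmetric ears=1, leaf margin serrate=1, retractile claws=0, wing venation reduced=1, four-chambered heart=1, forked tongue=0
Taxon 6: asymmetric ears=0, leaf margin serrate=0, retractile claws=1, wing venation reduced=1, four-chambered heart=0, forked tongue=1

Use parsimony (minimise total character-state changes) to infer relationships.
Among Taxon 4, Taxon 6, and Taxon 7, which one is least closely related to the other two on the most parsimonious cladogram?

Taxon 7

Character polarity is set by the outgroup: the derived state is whichever differs from the outgroup's state, so for asymmetric ears, leaf margin serrate the derived state is '0', and for the remaining characters it is '1'.
asymmetric ears: derived state '0' in Taxon 3, Taxon 4, Taxon 6, Taxon 7, and Taxon 8 only — synapomorphy for {Taxon 3, Taxon 4, Taxon 6, Taxon 7, Taxon 8}.
leaf margin serrate (derived state '0') is shared by Taxon 4 and Taxon 6 — a synapomorphy uniting that clade.
retractile claws: derived state '1' in Taxon 4, Taxon 6, and Taxon 8 only — synapomorphy for {Taxon 4, Taxon 6, Taxon 8}.
All ingroup taxa share the derived state '1' for wing venation reduced; it defines the ingroup but does not resolve relationships within it.
four-chambered heart: derived state '1' in Taxon 2 only — an autapomorphy, so it tells us nothing about relationships among taxa.
forked tongue: derived state '1' in Taxon 4, Taxon 6, Taxon 7, and Taxon 8 only — synapomorphy for {Taxon 4, Taxon 6, Taxon 7, Taxon 8}.
Most parsimonious ingroup topology: ((Taxon 3,(((Taxon 6,Taxon 4),Taxon 8),Taxon 7)),Taxon 2).
Taxon 6 and Taxon 4 share a more recent common ancestor with each other than either does with Taxon 7, so Taxon 7 is the least closely related of the three.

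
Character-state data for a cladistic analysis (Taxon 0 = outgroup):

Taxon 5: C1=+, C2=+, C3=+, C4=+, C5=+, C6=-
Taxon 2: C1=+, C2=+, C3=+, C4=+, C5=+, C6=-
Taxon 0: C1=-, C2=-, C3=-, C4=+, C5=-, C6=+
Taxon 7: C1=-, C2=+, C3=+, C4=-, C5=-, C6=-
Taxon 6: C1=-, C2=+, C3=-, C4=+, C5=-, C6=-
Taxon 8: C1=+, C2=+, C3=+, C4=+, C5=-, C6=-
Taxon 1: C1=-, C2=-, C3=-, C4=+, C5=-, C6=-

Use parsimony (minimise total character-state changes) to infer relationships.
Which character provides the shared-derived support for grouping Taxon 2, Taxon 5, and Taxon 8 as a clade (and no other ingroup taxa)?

Character polarity is set by the outgroup: the derived state is whichever differs from the outgroup's state, so for C4, C6 the derived state is '-', and for the remaining characters it is '+'.
Only Taxon 2, Taxon 5, and Taxon 8 show the derived state '+' for C1, supporting them as a clade.
C2: derived state '+' in Taxon 2, Taxon 5, Taxon 6, Taxon 7, and Taxon 8 only — synapomorphy for {Taxon 2, Taxon 5, Taxon 6, Taxon 7, Taxon 8}.
C3 (derived state '+') is shared by Taxon 2, Taxon 5, Taxon 7, and Taxon 8 — a synapomorphy uniting that clade.
C4 (derived state '-') is unique to Taxon 7 (autapomorphy; uninformative for grouping).
C5 (derived state '+') is shared by Taxon 2 and Taxon 5 — a synapomorphy uniting that clade.
All ingroup taxa share the derived state '-' for C6; it defines the ingroup but does not resolve relationships within it.
Most parsimonious ingroup topology: (((Taxon 7,(Taxon 8,(Taxon 2,Taxon 5))),Taxon 6),Taxon 1).
The clade {Taxon 2, Taxon 5, Taxon 8} is supported by C1: its derived state '+' occurs in exactly those taxa and in no other taxon (including the outgroup).

C1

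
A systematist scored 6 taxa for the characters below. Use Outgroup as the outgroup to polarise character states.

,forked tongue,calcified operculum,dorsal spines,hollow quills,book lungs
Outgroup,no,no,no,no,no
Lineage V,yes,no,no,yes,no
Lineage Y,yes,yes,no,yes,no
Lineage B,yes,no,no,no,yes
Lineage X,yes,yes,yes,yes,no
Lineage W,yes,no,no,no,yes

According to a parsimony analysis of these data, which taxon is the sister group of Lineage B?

The outgroup has state 'no' for every character, so 'yes' is the derived state throughout.
forked tongue (derived state 'yes') is shared by all ingroup taxa — unites the whole ingroup.
calcified operculum: derived state 'yes' in Lineage X and Lineage Y only — synapomorphy for {Lineage X, Lineage Y}.
dorsal spines (derived state 'yes') is unique to Lineage X (autapomorphy; uninformative for grouping).
hollow quills: derived state 'yes' in Lineage V, Lineage X, and Lineage Y only — synapomorphy for {Lineage V, Lineage X, Lineage Y}.
book lungs: derived state 'yes' in Lineage B and Lineage W only — synapomorphy for {Lineage B, Lineage W}.
Most parsimonious ingroup topology: ((Lineage V,(Lineage Y,Lineage X)),(Lineage B,Lineage W)).
Lineage B and Lineage W form a cherry on this tree, so they are sister taxa.

Lineage W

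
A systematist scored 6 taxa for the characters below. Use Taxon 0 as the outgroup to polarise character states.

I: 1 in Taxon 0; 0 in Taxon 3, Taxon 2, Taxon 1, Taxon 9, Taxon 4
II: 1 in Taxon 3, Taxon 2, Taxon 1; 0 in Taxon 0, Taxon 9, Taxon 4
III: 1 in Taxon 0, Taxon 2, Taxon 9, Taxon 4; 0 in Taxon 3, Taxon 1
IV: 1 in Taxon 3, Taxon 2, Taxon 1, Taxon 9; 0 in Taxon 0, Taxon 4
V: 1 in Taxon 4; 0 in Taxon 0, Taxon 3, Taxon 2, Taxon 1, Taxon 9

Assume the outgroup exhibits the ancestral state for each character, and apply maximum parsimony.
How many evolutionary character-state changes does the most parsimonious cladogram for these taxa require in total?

5

Character polarity is set by the outgroup: the derived state is whichever differs from the outgroup's state, so for I, III the derived state is '0', and for the remaining characters it is '1'.
All ingroup taxa share the derived state '0' for I; it defines the ingroup but does not resolve relationships within it.
Only Taxon 1, Taxon 2, and Taxon 3 show the derived state '1' for II, supporting them as a clade.
III (derived state '0') is shared by Taxon 1 and Taxon 3 — a synapomorphy uniting that clade.
Only Taxon 1, Taxon 2, Taxon 3, and Taxon 9 show the derived state '1' for IV, supporting them as a clade.
V (derived state '1') is unique to Taxon 4 (autapomorphy; uninformative for grouping).
Most parsimonious ingroup topology: ((((Taxon 3,Taxon 1),Taxon 2),Taxon 9),Taxon 4).
Changes per character on this tree: I: 1; II: 1; III: 1; IV: 1; V: 1.
Total = 5.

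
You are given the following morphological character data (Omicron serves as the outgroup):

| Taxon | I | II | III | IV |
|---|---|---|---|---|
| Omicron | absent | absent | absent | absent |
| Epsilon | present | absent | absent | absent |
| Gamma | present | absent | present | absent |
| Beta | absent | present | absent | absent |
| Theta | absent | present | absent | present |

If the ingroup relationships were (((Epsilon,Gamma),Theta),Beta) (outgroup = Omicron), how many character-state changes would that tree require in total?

5

Map each character onto (((Epsilon,Gamma),Theta),Beta) (rooted by Omicron) and count the minimum state changes it requires (Fitch parsimony):
I: 1; II: 2; III: 1; IV: 1.
Total tree length = 5.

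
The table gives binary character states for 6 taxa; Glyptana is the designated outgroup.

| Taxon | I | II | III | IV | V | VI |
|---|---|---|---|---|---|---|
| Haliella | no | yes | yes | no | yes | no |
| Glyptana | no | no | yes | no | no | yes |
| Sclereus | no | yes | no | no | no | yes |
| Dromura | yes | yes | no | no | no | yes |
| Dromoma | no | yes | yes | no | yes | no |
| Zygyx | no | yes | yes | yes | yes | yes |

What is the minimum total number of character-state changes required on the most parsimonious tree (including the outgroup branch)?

Character polarity is set by the outgroup: the derived state is whichever differs from the outgroup's state, so for III, VI the derived state is 'no', and for the remaining characters it is 'yes'.
I (derived state 'yes') is unique to Dromura (autapomorphy; uninformative for grouping).
All ingroup taxa share the derived state 'yes' for II; it defines the ingroup but does not resolve relationships within it.
III: derived state 'no' in Dromura and Sclereus only — synapomorphy for {Dromura, Sclereus}.
IV (derived state 'yes') is unique to Zygyx (autapomorphy; uninformative for grouping).
Only Dromoma, Haliella, and Zygyx show the derived state 'yes' for V, supporting them as a clade.
VI (derived state 'no') is shared by Dromoma and Haliella — a synapomorphy uniting that clade.
Most parsimonious ingroup topology: ((Sclereus,Dromura),((Dromoma,Haliella),Zygyx)).
Changes per character on this tree: I: 1; II: 1; III: 1; IV: 1; V: 1; VI: 1.
Total = 6.

6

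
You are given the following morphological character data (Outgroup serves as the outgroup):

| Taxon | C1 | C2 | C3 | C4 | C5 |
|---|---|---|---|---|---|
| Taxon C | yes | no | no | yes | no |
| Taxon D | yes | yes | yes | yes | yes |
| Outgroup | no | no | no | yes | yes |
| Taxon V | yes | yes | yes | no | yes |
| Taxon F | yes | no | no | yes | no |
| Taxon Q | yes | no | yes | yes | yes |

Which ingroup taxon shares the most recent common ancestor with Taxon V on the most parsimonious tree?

Taxon D

Character polarity is set by the outgroup: the derived state is whichever differs from the outgroup's state, so for C4, C5 the derived state is 'no', and for the remaining characters it is 'yes'.
C1 (derived state 'yes') is shared by all ingroup taxa — unites the whole ingroup.
Only Taxon D and Taxon V show the derived state 'yes' for C2, supporting them as a clade.
Only Taxon D, Taxon Q, and Taxon V show the derived state 'yes' for C3, supporting them as a clade.
C4 (derived state 'no') is unique to Taxon V (autapomorphy; uninformative for grouping).
Only Taxon C and Taxon F show the derived state 'no' for C5, supporting them as a clade.
Most parsimonious ingroup topology: ((Taxon F,Taxon C),(Taxon Q,(Taxon D,Taxon V))).
Taxon V and Taxon D form a cherry on this tree, so they are sister taxa.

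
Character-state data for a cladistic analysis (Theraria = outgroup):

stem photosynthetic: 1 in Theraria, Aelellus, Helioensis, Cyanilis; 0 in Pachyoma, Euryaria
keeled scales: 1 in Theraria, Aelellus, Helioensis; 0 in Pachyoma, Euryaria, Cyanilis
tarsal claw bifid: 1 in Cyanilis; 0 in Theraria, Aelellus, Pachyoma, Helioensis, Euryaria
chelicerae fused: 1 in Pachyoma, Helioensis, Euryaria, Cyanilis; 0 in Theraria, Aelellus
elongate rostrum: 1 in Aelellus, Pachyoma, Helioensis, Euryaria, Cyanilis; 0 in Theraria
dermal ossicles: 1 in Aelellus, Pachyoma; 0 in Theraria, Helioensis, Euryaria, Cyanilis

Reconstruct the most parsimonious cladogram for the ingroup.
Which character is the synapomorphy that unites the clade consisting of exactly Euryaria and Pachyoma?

stem photosynthetic

Character polarity is set by the outgroup: the derived state is whichever differs from the outgroup's state, so for stem photosynthetic, keeled scales the derived state is '0', and for the remaining characters it is '1'.
Only Euryaria and Pachyoma show the derived state '0' for stem photosynthetic, supporting them as a clade.
keeled scales (derived state '0') is shared by Cyanilis, Euryaria, and Pachyoma — a synapomorphy uniting that clade.
tarsal claw bifid: derived state '1' in Cyanilis only — an autapomorphy, so it tells us nothing about relationships among taxa.
chelicerae fused (derived state '1') is shared by Cyanilis, Euryaria, Helioensis, and Pachyoma — a synapomorphy uniting that clade.
elongate rostrum (derived state '1') is shared by all ingroup taxa — unites the whole ingroup.
dermal ossicles groups Aelellus and Pachyoma, which is incompatible with the clades supported by the remaining characters; treating it as convergent (homoplasy) costs fewer steps than any alternative tree.
Most parsimonious ingroup topology: ((Helioensis,((Euryaria,Pachyoma),Cyanilis)),Aelellus).
The clade {Euryaria, Pachyoma} is supported by stem photosynthetic: its derived state '0' occurs in exactly those taxa and in no other taxon (including the outgroup).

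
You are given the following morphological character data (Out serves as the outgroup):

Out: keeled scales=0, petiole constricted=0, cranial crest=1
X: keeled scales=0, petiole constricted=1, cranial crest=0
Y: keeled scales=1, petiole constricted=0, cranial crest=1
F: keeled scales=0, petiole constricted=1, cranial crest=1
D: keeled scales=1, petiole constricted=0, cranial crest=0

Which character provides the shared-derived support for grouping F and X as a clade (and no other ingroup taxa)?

petiole constricted

Character polarity is set by the outgroup: the derived state is whichever differs from the outgroup's state, so for cranial crest the derived state is '0', and for the remaining characters it is '1'.
keeled scales: derived state '1' in D and Y only — synapomorphy for {D, Y}.
Only F and X show the derived state '1' for petiole constricted, supporting them as a clade.
cranial crest groups D and X, which is incompatible with the clades supported by the remaining characters; treating it as convergent (homoplasy) costs fewer steps than any alternative tree.
Most parsimonious ingroup topology: ((X,F),(Y,D)).
The clade {F, X} is supported by petiole constricted: its derived state '1' occurs in exactly those taxa and in no other taxon (including the outgroup).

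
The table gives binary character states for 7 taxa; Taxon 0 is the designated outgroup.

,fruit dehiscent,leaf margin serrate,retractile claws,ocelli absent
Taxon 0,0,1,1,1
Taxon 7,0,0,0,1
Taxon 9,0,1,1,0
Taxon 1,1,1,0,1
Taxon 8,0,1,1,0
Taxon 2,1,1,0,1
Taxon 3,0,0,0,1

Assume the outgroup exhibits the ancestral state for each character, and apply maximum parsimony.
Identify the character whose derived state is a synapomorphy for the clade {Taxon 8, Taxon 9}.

ocelli absent

Character polarity is set by the outgroup: the derived state is whichever differs from the outgroup's state, so for leaf margin serrate, retractile claws, ocelli absent the derived state is '0', and for the remaining characters it is '1'.
fruit dehiscent (derived state '1') is shared by Taxon 1 and Taxon 2 — a synapomorphy uniting that clade.
Only Taxon 3 and Taxon 7 show the derived state '0' for leaf margin serrate, supporting them as a clade.
retractile claws: derived state '0' in Taxon 1, Taxon 2, Taxon 3, and Taxon 7 only — synapomorphy for {Taxon 1, Taxon 2, Taxon 3, Taxon 7}.
ocelli absent (derived state '0') is shared by Taxon 8 and Taxon 9 — a synapomorphy uniting that clade.
Most parsimonious ingroup topology: (((Taxon 7,Taxon 3),(Taxon 1,Taxon 2)),(Taxon 9,Taxon 8)).
The clade {Taxon 8, Taxon 9} is supported by ocelli absent: its derived state '0' occurs in exactly those taxa and in no other taxon (including the outgroup).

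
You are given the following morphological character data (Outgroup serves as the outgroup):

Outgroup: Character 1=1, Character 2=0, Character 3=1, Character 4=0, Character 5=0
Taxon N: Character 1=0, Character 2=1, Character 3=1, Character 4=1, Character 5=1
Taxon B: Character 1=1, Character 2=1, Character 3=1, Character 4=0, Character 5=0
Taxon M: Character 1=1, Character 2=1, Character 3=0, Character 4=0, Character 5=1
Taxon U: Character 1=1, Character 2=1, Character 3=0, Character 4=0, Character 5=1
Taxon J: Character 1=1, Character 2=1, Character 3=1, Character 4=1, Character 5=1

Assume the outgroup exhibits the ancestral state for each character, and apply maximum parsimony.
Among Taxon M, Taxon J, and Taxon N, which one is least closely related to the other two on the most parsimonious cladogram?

Taxon M

Character polarity is set by the outgroup: the derived state is whichever differs from the outgroup's state, so for Character 1, Character 3 the derived state is '0', and for the remaining characters it is '1'.
Character 1 (derived state '0') is unique to Taxon N (autapomorphy; uninformative for grouping).
All ingroup taxa share the derived state '1' for Character 2; it defines the ingroup but does not resolve relationships within it.
Only Taxon M and Taxon U show the derived state '0' for Character 3, supporting them as a clade.
Character 4 (derived state '1') is shared by Taxon J and Taxon N — a synapomorphy uniting that clade.
Character 5 (derived state '1') is shared by Taxon J, Taxon M, Taxon N, and Taxon U — a synapomorphy uniting that clade.
Most parsimonious ingroup topology: (((Taxon N,Taxon J),(Taxon M,Taxon U)),Taxon B).
Taxon J and Taxon N share a more recent common ancestor with each other than either does with Taxon M, so Taxon M is the least closely related of the three.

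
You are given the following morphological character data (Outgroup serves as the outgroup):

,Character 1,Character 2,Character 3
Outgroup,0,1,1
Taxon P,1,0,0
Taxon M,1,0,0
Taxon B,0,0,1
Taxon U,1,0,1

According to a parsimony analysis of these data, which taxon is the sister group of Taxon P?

Character polarity is set by the outgroup: the derived state is whichever differs from the outgroup's state, so for Character 2, Character 3 the derived state is '0', and for the remaining characters it is '1'.
Character 1 (derived state '1') is shared by Taxon M, Taxon P, and Taxon U — a synapomorphy uniting that clade.
Character 2 (derived state '0') is shared by all ingroup taxa — unites the whole ingroup.
Character 3: derived state '0' in Taxon M and Taxon P only — synapomorphy for {Taxon M, Taxon P}.
Most parsimonious ingroup topology: (((Taxon P,Taxon M),Taxon U),Taxon B).
Taxon P and Taxon M form a cherry on this tree, so they are sister taxa.

Taxon M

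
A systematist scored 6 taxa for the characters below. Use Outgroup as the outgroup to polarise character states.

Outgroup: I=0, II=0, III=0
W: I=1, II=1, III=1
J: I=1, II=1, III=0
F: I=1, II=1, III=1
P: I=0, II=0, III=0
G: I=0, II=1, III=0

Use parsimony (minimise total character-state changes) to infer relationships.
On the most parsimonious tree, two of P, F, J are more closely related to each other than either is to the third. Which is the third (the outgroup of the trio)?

The outgroup has state '0' for every character, so '1' is the derived state throughout.
Only F, J, and W show the derived state '1' for I, supporting them as a clade.
II: derived state '1' in F, G, J, and W only — synapomorphy for {F, G, J, W}.
III: derived state '1' in F and W only — synapomorphy for {F, W}.
Most parsimonious ingroup topology: ((((W,F),J),G),P).
F and J share a more recent common ancestor with each other than either does with P, so P is the least closely related of the three.

P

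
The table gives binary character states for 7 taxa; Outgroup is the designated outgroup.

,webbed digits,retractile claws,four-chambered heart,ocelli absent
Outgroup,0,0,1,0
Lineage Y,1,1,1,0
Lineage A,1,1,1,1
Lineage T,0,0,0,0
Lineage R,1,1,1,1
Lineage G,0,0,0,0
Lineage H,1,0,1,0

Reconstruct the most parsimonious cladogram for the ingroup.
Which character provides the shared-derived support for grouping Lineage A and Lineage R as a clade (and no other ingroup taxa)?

ocelli absent

Character polarity is set by the outgroup: the derived state is whichever differs from the outgroup's state, so for four-chambered heart the derived state is '0', and for the remaining characters it is '1'.
webbed digits (derived state '1') is shared by Lineage A, Lineage H, Lineage R, and Lineage Y — a synapomorphy uniting that clade.
Only Lineage A, Lineage R, and Lineage Y show the derived state '1' for retractile claws, supporting them as a clade.
four-chambered heart (derived state '0') is shared by Lineage G and Lineage T — a synapomorphy uniting that clade.
ocelli absent: derived state '1' in Lineage A and Lineage R only — synapomorphy for {Lineage A, Lineage R}.
Most parsimonious ingroup topology: (((Lineage Y,(Lineage A,Lineage R)),Lineage H),(Lineage T,Lineage G)).
The clade {Lineage A, Lineage R} is supported by ocelli absent: its derived state '1' occurs in exactly those taxa and in no other taxon (including the outgroup).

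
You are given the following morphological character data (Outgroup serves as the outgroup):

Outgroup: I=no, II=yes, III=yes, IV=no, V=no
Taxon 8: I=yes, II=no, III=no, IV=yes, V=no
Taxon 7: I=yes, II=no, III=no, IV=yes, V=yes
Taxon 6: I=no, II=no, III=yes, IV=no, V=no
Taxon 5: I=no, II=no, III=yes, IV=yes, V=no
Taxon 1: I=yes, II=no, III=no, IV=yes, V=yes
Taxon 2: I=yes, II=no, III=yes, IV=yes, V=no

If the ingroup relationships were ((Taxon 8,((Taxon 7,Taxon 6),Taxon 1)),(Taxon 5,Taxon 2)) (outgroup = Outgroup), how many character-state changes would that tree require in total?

Map each character onto ((Taxon 8,((Taxon 7,Taxon 6),Taxon 1)),(Taxon 5,Taxon 2)) (rooted by Outgroup) and count the minimum state changes it requires (Fitch parsimony):
I: 3; II: 1; III: 2; IV: 2; V: 2.
Total tree length = 10.

10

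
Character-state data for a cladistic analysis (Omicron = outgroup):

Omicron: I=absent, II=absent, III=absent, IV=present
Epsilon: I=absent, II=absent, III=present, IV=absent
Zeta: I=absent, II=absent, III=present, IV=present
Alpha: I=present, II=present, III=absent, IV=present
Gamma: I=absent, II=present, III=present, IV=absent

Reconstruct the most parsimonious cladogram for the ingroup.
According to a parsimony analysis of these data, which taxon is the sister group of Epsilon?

Gamma

Character polarity is set by the outgroup: the derived state is whichever differs from the outgroup's state, so for IV the derived state is 'absent', and for the remaining characters it is 'present'.
I (derived state 'present') is unique to Alpha (autapomorphy; uninformative for grouping).
II (state 'present') occurs in Alpha and Gamma but conflicts with the nesting implied by the other characters — most parsimoniously interpreted as homoplasy.
III: derived state 'present' in Epsilon, Gamma, and Zeta only — synapomorphy for {Epsilon, Gamma, Zeta}.
IV (derived state 'absent') is shared by Epsilon and Gamma — a synapomorphy uniting that clade.
Most parsimonious ingroup topology: (((Epsilon,Gamma),Zeta),Alpha).
Epsilon and Gamma form a cherry on this tree, so they are sister taxa.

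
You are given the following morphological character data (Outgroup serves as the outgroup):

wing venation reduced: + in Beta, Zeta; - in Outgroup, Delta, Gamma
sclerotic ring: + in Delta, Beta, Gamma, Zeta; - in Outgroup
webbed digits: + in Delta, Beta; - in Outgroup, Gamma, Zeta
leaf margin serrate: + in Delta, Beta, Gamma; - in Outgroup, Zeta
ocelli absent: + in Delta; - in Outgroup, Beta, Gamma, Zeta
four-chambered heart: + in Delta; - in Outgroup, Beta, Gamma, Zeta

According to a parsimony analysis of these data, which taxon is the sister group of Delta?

Beta

The outgroup has state '-' for every character, so '+' is the derived state throughout.
wing venation reduced groups Beta and Zeta, which is incompatible with the clades supported by the remaining characters; treating it as convergent (homoplasy) costs fewer steps than any alternative tree.
sclerotic ring (derived state '+') is shared by all ingroup taxa — unites the whole ingroup.
Only Beta and Delta show the derived state '+' for webbed digits, supporting them as a clade.
Only Beta, Delta, and Gamma show the derived state '+' for leaf margin serrate, supporting them as a clade.
ocelli absent: derived state '+' in Delta only — an autapomorphy, so it tells us nothing about relationships among taxa.
four-chambered heart (derived state '+') is unique to Delta (autapomorphy; uninformative for grouping).
Most parsimonious ingroup topology: (((Delta,Beta),Gamma),Zeta).
Delta and Beta form a cherry on this tree, so they are sister taxa.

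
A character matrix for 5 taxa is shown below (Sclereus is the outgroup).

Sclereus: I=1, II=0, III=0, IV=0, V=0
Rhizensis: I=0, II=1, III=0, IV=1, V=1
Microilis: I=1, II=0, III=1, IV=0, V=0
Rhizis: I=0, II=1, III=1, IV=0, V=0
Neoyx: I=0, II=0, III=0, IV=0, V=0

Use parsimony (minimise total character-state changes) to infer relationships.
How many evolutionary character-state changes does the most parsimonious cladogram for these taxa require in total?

6

Character polarity is set by the outgroup: the derived state is whichever differs from the outgroup's state, so for I the derived state is '0', and for the remaining characters it is '1'.
Only Neoyx, Rhizensis, and Rhizis show the derived state '0' for I, supporting them as a clade.
II (derived state '1') is shared by Rhizensis and Rhizis — a synapomorphy uniting that clade.
III groups Microilis and Rhizis, which is incompatible with the clades supported by the remaining characters; treating it as convergent (homoplasy) costs fewer steps than any alternative tree.
IV (derived state '1') is unique to Rhizensis (autapomorphy; uninformative for grouping).
V (derived state '1') is unique to Rhizensis (autapomorphy; uninformative for grouping).
Most parsimonious ingroup topology: (((Rhizensis,Rhizis),Neoyx),Microilis).
Changes per character on this tree: I: 1; II: 1; III: 2; IV: 1; V: 1.
Total = 6.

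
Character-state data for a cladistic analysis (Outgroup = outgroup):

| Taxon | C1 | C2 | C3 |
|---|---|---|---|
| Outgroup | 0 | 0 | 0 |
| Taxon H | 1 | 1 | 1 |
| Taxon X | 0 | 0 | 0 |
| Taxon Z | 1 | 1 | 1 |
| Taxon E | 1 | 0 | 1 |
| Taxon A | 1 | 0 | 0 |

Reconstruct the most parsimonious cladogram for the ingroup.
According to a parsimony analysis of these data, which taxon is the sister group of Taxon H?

Taxon Z

The outgroup has state '0' for every character, so '1' is the derived state throughout.
C1 (derived state '1') is shared by Taxon A, Taxon E, Taxon H, and Taxon Z — a synapomorphy uniting that clade.
Only Taxon H and Taxon Z show the derived state '1' for C2, supporting them as a clade.
C3: derived state '1' in Taxon E, Taxon H, and Taxon Z only — synapomorphy for {Taxon E, Taxon H, Taxon Z}.
Most parsimonious ingroup topology: ((((Taxon H,Taxon Z),Taxon E),Taxon A),Taxon X).
Taxon H and Taxon Z form a cherry on this tree, so they are sister taxa.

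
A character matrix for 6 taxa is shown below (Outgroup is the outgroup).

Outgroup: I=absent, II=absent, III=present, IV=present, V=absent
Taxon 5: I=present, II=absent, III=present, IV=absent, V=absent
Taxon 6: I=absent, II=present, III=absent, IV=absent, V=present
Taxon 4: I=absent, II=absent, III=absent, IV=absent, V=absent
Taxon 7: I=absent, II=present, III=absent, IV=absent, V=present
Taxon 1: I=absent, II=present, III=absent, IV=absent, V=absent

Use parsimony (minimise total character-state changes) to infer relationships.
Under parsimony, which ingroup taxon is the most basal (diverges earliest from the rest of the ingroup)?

Character polarity is set by the outgroup: the derived state is whichever differs from the outgroup's state, so for III, IV the derived state is 'absent', and for the remaining characters it is 'present'.
I (derived state 'present') is unique to Taxon 5 (autapomorphy; uninformative for grouping).
II (derived state 'present') is shared by Taxon 1, Taxon 6, and Taxon 7 — a synapomorphy uniting that clade.
Only Taxon 1, Taxon 4, Taxon 6, and Taxon 7 show the derived state 'absent' for III, supporting them as a clade.
IV (derived state 'absent') is shared by all ingroup taxa — unites the whole ingroup.
V: derived state 'present' in Taxon 6 and Taxon 7 only — synapomorphy for {Taxon 6, Taxon 7}.
Most parsimonious ingroup topology: (Taxon 5,(((Taxon 6,Taxon 7),Taxon 1),Taxon 4)).
Taxon 5 is sister to the clade containing all other ingroup taxa, so it is the earliest-diverging (most basal) ingroup lineage.

Taxon 5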